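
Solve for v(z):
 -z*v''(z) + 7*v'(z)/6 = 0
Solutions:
 v(z) = C1 + C2*z^(13/6)


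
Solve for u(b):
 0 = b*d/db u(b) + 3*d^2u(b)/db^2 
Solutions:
 u(b) = C1 + C2*erf(sqrt(6)*b/6)


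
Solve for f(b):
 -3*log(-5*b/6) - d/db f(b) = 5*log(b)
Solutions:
 f(b) = C1 - 8*b*log(b) + b*(-3*log(5) + 3*log(6) + 8 - 3*I*pi)


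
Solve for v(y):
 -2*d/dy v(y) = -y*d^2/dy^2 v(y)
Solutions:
 v(y) = C1 + C2*y^3


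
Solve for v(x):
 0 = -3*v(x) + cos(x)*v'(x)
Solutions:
 v(x) = C1*(sin(x) + 1)^(3/2)/(sin(x) - 1)^(3/2)


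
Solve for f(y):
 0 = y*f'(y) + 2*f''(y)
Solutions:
 f(y) = C1 + C2*erf(y/2)


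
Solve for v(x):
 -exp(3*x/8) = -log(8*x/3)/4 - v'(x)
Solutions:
 v(x) = C1 - x*log(x)/4 + x*(-log(2) + 1/4 + log(6)/4) + 8*exp(3*x/8)/3


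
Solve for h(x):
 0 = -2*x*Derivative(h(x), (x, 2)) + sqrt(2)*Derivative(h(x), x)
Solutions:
 h(x) = C1 + C2*x^(sqrt(2)/2 + 1)


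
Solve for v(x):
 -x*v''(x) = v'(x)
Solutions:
 v(x) = C1 + C2*log(x)


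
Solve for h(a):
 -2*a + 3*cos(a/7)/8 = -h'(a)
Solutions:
 h(a) = C1 + a^2 - 21*sin(a/7)/8


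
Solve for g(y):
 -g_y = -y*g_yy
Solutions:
 g(y) = C1 + C2*y^2


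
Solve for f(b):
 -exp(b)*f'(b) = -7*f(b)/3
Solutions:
 f(b) = C1*exp(-7*exp(-b)/3)


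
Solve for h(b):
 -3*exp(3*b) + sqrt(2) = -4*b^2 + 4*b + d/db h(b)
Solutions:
 h(b) = C1 + 4*b^3/3 - 2*b^2 + sqrt(2)*b - exp(3*b)


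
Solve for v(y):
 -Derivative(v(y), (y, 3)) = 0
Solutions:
 v(y) = C1 + C2*y + C3*y^2


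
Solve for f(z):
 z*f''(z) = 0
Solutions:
 f(z) = C1 + C2*z


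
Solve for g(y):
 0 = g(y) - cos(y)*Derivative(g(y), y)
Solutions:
 g(y) = C1*sqrt(sin(y) + 1)/sqrt(sin(y) - 1)


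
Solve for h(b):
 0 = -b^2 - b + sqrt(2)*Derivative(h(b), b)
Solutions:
 h(b) = C1 + sqrt(2)*b^3/6 + sqrt(2)*b^2/4


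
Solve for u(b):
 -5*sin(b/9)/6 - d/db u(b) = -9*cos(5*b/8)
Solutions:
 u(b) = C1 + 72*sin(5*b/8)/5 + 15*cos(b/9)/2


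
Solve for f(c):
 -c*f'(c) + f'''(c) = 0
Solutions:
 f(c) = C1 + Integral(C2*airyai(c) + C3*airybi(c), c)


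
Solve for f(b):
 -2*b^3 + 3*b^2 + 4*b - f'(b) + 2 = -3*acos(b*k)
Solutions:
 f(b) = C1 - b^4/2 + b^3 + 2*b^2 + 2*b + 3*Piecewise((b*acos(b*k) - sqrt(-b^2*k^2 + 1)/k, Ne(k, 0)), (pi*b/2, True))


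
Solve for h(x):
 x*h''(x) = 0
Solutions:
 h(x) = C1 + C2*x


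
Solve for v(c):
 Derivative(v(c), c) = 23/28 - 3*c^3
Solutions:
 v(c) = C1 - 3*c^4/4 + 23*c/28


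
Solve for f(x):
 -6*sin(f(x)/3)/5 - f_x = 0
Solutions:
 6*x/5 + 3*log(cos(f(x)/3) - 1)/2 - 3*log(cos(f(x)/3) + 1)/2 = C1


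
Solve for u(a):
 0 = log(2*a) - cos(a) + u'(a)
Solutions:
 u(a) = C1 - a*log(a) - a*log(2) + a + sin(a)


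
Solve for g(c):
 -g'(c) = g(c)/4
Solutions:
 g(c) = C1*exp(-c/4)


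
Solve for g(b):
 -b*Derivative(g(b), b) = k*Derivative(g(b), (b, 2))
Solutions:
 g(b) = C1 + C2*sqrt(k)*erf(sqrt(2)*b*sqrt(1/k)/2)


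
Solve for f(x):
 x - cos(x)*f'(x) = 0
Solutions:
 f(x) = C1 + Integral(x/cos(x), x)


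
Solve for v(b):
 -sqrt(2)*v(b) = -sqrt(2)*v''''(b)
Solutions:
 v(b) = C1*exp(-b) + C2*exp(b) + C3*sin(b) + C4*cos(b)


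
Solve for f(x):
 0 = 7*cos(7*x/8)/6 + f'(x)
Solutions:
 f(x) = C1 - 4*sin(7*x/8)/3


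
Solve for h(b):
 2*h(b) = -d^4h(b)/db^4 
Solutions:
 h(b) = (C1*sin(2^(3/4)*b/2) + C2*cos(2^(3/4)*b/2))*exp(-2^(3/4)*b/2) + (C3*sin(2^(3/4)*b/2) + C4*cos(2^(3/4)*b/2))*exp(2^(3/4)*b/2)


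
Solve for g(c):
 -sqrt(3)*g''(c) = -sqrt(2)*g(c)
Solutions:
 g(c) = C1*exp(-2^(1/4)*3^(3/4)*c/3) + C2*exp(2^(1/4)*3^(3/4)*c/3)


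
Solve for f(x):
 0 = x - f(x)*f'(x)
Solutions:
 f(x) = -sqrt(C1 + x^2)
 f(x) = sqrt(C1 + x^2)


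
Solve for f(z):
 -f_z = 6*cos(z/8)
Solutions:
 f(z) = C1 - 48*sin(z/8)


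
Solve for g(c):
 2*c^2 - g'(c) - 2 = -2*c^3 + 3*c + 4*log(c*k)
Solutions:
 g(c) = C1 + c^4/2 + 2*c^3/3 - 3*c^2/2 - 4*c*log(c*k) + 2*c


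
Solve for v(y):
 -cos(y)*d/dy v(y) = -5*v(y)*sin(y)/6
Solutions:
 v(y) = C1/cos(y)^(5/6)


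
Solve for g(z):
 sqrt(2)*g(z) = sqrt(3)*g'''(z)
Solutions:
 g(z) = C3*exp(2^(1/6)*3^(5/6)*z/3) + (C1*sin(2^(1/6)*3^(1/3)*z/2) + C2*cos(2^(1/6)*3^(1/3)*z/2))*exp(-2^(1/6)*3^(5/6)*z/6)


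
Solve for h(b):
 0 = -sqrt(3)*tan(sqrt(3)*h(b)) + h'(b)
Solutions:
 h(b) = sqrt(3)*(pi - asin(C1*exp(3*b)))/3
 h(b) = sqrt(3)*asin(C1*exp(3*b))/3


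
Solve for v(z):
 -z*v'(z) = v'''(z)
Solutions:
 v(z) = C1 + Integral(C2*airyai(-z) + C3*airybi(-z), z)


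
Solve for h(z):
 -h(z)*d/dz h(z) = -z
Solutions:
 h(z) = -sqrt(C1 + z^2)
 h(z) = sqrt(C1 + z^2)


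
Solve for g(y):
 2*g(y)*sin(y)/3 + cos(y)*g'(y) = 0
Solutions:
 g(y) = C1*cos(y)^(2/3)


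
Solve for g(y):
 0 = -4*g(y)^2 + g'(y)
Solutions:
 g(y) = -1/(C1 + 4*y)


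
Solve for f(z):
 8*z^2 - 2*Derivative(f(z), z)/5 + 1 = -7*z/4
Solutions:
 f(z) = C1 + 20*z^3/3 + 35*z^2/16 + 5*z/2


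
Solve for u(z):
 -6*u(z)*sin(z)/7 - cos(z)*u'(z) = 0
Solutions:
 u(z) = C1*cos(z)^(6/7)


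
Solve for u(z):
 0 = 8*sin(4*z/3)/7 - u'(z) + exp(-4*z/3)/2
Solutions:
 u(z) = C1 - 6*cos(4*z/3)/7 - 3*exp(-4*z/3)/8


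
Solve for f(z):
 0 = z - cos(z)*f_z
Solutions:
 f(z) = C1 + Integral(z/cos(z), z)


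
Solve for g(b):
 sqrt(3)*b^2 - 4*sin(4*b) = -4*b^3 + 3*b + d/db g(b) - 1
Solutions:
 g(b) = C1 + b^4 + sqrt(3)*b^3/3 - 3*b^2/2 + b + cos(4*b)


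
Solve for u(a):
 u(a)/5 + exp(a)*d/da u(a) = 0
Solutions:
 u(a) = C1*exp(exp(-a)/5)


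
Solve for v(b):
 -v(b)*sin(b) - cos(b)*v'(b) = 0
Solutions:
 v(b) = C1*cos(b)


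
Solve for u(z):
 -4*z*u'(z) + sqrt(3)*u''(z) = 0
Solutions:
 u(z) = C1 + C2*erfi(sqrt(2)*3^(3/4)*z/3)


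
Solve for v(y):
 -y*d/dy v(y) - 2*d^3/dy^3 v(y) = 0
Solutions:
 v(y) = C1 + Integral(C2*airyai(-2^(2/3)*y/2) + C3*airybi(-2^(2/3)*y/2), y)


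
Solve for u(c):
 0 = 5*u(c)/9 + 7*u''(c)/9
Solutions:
 u(c) = C1*sin(sqrt(35)*c/7) + C2*cos(sqrt(35)*c/7)


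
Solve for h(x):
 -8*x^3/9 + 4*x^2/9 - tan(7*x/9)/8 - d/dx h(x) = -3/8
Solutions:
 h(x) = C1 - 2*x^4/9 + 4*x^3/27 + 3*x/8 + 9*log(cos(7*x/9))/56


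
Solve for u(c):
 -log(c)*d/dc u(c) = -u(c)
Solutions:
 u(c) = C1*exp(li(c))


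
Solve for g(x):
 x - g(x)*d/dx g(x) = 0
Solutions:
 g(x) = -sqrt(C1 + x^2)
 g(x) = sqrt(C1 + x^2)


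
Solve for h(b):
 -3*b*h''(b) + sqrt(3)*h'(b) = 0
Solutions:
 h(b) = C1 + C2*b^(sqrt(3)/3 + 1)


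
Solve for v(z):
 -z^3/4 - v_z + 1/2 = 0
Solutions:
 v(z) = C1 - z^4/16 + z/2


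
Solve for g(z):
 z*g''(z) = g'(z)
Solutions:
 g(z) = C1 + C2*z^2


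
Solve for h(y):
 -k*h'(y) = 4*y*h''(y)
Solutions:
 h(y) = C1 + y^(1 - re(k)/4)*(C2*sin(log(y)*Abs(im(k))/4) + C3*cos(log(y)*im(k)/4))


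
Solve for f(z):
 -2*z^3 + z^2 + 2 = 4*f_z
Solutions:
 f(z) = C1 - z^4/8 + z^3/12 + z/2


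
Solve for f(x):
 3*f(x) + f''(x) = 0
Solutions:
 f(x) = C1*sin(sqrt(3)*x) + C2*cos(sqrt(3)*x)


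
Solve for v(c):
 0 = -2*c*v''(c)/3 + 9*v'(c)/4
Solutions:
 v(c) = C1 + C2*c^(35/8)


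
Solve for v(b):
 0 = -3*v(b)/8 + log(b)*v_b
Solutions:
 v(b) = C1*exp(3*li(b)/8)


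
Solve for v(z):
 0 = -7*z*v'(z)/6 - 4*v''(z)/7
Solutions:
 v(z) = C1 + C2*erf(7*sqrt(3)*z/12)


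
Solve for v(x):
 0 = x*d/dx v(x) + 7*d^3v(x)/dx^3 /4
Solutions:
 v(x) = C1 + Integral(C2*airyai(-14^(2/3)*x/7) + C3*airybi(-14^(2/3)*x/7), x)


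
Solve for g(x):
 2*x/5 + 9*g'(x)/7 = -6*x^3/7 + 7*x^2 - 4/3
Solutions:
 g(x) = C1 - x^4/6 + 49*x^3/27 - 7*x^2/45 - 28*x/27


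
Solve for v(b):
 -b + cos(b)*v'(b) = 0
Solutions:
 v(b) = C1 + Integral(b/cos(b), b)


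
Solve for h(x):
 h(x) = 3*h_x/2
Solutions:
 h(x) = C1*exp(2*x/3)


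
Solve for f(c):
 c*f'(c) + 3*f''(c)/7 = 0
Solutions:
 f(c) = C1 + C2*erf(sqrt(42)*c/6)


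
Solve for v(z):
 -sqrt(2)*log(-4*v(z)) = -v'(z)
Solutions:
 -sqrt(2)*Integral(1/(log(-_y) + 2*log(2)), (_y, v(z)))/2 = C1 - z


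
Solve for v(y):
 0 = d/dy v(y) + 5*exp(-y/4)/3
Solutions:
 v(y) = C1 + 20*exp(-y/4)/3


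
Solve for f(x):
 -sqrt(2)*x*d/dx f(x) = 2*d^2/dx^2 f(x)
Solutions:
 f(x) = C1 + C2*erf(2^(1/4)*x/2)


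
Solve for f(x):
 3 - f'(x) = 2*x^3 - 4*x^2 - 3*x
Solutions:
 f(x) = C1 - x^4/2 + 4*x^3/3 + 3*x^2/2 + 3*x


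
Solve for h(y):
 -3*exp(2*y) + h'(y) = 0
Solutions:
 h(y) = C1 + 3*exp(2*y)/2


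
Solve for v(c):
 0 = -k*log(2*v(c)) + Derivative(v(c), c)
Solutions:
 Integral(1/(log(_y) + log(2)), (_y, v(c))) = C1 + c*k


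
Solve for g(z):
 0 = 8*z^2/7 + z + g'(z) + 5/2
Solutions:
 g(z) = C1 - 8*z^3/21 - z^2/2 - 5*z/2


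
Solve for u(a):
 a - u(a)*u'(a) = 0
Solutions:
 u(a) = -sqrt(C1 + a^2)
 u(a) = sqrt(C1 + a^2)


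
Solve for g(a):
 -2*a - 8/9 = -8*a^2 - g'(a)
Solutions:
 g(a) = C1 - 8*a^3/3 + a^2 + 8*a/9


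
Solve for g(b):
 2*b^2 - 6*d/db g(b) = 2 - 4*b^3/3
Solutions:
 g(b) = C1 + b^4/18 + b^3/9 - b/3


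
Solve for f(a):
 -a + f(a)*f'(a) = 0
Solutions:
 f(a) = -sqrt(C1 + a^2)
 f(a) = sqrt(C1 + a^2)


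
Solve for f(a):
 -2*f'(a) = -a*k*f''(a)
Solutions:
 f(a) = C1 + a^(((re(k) + 2)*re(k) + im(k)^2)/(re(k)^2 + im(k)^2))*(C2*sin(2*log(a)*Abs(im(k))/(re(k)^2 + im(k)^2)) + C3*cos(2*log(a)*im(k)/(re(k)^2 + im(k)^2)))


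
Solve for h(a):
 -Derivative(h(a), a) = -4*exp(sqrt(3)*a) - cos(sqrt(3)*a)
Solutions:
 h(a) = C1 + 4*sqrt(3)*exp(sqrt(3)*a)/3 + sqrt(3)*sin(sqrt(3)*a)/3


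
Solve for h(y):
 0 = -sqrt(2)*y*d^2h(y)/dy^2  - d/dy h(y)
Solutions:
 h(y) = C1 + C2*y^(1 - sqrt(2)/2)


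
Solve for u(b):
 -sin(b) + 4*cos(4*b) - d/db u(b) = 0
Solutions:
 u(b) = C1 + sin(4*b) + cos(b)


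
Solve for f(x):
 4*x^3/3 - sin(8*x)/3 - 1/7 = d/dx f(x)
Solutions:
 f(x) = C1 + x^4/3 - x/7 + cos(8*x)/24


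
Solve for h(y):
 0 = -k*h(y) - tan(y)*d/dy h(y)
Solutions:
 h(y) = C1*exp(-k*log(sin(y)))


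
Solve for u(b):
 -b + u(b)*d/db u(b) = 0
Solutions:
 u(b) = -sqrt(C1 + b^2)
 u(b) = sqrt(C1 + b^2)


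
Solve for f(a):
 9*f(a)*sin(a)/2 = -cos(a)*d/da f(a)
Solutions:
 f(a) = C1*cos(a)^(9/2)


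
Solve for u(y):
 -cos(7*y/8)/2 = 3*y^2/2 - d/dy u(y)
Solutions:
 u(y) = C1 + y^3/2 + 4*sin(7*y/8)/7


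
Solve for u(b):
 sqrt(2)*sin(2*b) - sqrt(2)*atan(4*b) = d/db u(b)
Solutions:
 u(b) = C1 - sqrt(2)*(b*atan(4*b) - log(16*b^2 + 1)/8) - sqrt(2)*cos(2*b)/2


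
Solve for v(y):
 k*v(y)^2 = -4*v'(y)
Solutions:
 v(y) = 4/(C1 + k*y)


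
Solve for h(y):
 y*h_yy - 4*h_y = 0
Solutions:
 h(y) = C1 + C2*y^5


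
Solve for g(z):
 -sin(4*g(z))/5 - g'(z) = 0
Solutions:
 z/5 + log(cos(4*g(z)) - 1)/8 - log(cos(4*g(z)) + 1)/8 = C1


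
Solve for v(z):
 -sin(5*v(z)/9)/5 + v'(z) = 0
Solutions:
 -z/5 + 9*log(cos(5*v(z)/9) - 1)/10 - 9*log(cos(5*v(z)/9) + 1)/10 = C1


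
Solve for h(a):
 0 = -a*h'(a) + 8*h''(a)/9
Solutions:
 h(a) = C1 + C2*erfi(3*a/4)


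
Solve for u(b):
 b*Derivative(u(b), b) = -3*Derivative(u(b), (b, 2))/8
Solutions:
 u(b) = C1 + C2*erf(2*sqrt(3)*b/3)


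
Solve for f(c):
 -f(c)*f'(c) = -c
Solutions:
 f(c) = -sqrt(C1 + c^2)
 f(c) = sqrt(C1 + c^2)


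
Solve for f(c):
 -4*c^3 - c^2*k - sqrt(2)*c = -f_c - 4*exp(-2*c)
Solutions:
 f(c) = C1 + c^4 + c^3*k/3 + sqrt(2)*c^2/2 + 2*exp(-2*c)


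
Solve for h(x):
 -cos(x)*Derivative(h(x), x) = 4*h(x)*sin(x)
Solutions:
 h(x) = C1*cos(x)^4


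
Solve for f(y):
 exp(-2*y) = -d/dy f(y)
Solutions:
 f(y) = C1 + exp(-2*y)/2


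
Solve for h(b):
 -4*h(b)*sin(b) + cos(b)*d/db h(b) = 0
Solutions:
 h(b) = C1/cos(b)^4


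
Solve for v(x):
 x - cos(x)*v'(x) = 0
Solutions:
 v(x) = C1 + Integral(x/cos(x), x)


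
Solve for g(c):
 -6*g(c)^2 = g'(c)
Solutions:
 g(c) = 1/(C1 + 6*c)


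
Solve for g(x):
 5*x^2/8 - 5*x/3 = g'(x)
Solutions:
 g(x) = C1 + 5*x^3/24 - 5*x^2/6


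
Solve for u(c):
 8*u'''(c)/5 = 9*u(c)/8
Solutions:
 u(c) = C3*exp(45^(1/3)*c/4) + (C1*sin(3*3^(1/6)*5^(1/3)*c/8) + C2*cos(3*3^(1/6)*5^(1/3)*c/8))*exp(-45^(1/3)*c/8)


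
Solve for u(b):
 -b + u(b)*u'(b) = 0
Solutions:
 u(b) = -sqrt(C1 + b^2)
 u(b) = sqrt(C1 + b^2)


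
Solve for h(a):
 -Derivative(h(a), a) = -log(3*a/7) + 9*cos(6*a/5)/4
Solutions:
 h(a) = C1 + a*log(a) - a*log(7) - a + a*log(3) - 15*sin(6*a/5)/8


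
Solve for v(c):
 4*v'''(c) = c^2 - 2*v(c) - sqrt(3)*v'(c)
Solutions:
 v(c) = C1*exp(c*(-3^(5/6)/(6 + sqrt(sqrt(3) + 36))^(1/3) + 3^(2/3)*(6 + sqrt(sqrt(3) + 36))^(1/3))/12)*sin(c*(3^(1/3)/(6 + sqrt(sqrt(3) + 36))^(1/3) + 3^(1/6)*(6 + sqrt(sqrt(3) + 36))^(1/3))/4) + C2*exp(c*(-3^(5/6)/(6 + sqrt(sqrt(3) + 36))^(1/3) + 3^(2/3)*(6 + sqrt(sqrt(3) + 36))^(1/3))/12)*cos(c*(3^(1/3)/(6 + sqrt(sqrt(3) + 36))^(1/3) + 3^(1/6)*(6 + sqrt(sqrt(3) + 36))^(1/3))/4) + C3*exp(-c*(-3^(5/6)/(6 + sqrt(sqrt(3) + 36))^(1/3) + 3^(2/3)*(6 + sqrt(sqrt(3) + 36))^(1/3))/6) + c^2/2 - sqrt(3)*c/2 + 3/4


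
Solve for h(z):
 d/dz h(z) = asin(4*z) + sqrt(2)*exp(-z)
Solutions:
 h(z) = C1 + z*asin(4*z) + sqrt(1 - 16*z^2)/4 - sqrt(2)*exp(-z)


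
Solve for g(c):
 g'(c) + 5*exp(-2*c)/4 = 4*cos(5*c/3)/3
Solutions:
 g(c) = C1 + 4*sin(5*c/3)/5 + 5*exp(-2*c)/8


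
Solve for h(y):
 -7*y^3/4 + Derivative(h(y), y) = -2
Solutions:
 h(y) = C1 + 7*y^4/16 - 2*y


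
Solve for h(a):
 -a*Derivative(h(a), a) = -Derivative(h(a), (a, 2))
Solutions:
 h(a) = C1 + C2*erfi(sqrt(2)*a/2)


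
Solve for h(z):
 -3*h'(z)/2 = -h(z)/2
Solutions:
 h(z) = C1*exp(z/3)


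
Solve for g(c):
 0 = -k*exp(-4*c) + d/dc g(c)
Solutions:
 g(c) = C1 - k*exp(-4*c)/4


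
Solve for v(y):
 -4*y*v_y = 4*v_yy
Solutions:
 v(y) = C1 + C2*erf(sqrt(2)*y/2)


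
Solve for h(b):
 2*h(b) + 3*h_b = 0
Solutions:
 h(b) = C1*exp(-2*b/3)


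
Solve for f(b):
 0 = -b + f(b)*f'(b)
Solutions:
 f(b) = -sqrt(C1 + b^2)
 f(b) = sqrt(C1 + b^2)


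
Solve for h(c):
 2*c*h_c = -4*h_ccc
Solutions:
 h(c) = C1 + Integral(C2*airyai(-2^(2/3)*c/2) + C3*airybi(-2^(2/3)*c/2), c)


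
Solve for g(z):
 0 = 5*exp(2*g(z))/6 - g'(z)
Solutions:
 g(z) = log(-sqrt(-1/(C1 + 5*z))) + log(3)/2
 g(z) = log(-1/(C1 + 5*z))/2 + log(3)/2


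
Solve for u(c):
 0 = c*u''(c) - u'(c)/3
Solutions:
 u(c) = C1 + C2*c^(4/3)


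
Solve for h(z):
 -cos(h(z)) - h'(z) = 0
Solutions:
 h(z) = pi - asin((C1 + exp(2*z))/(C1 - exp(2*z)))
 h(z) = asin((C1 + exp(2*z))/(C1 - exp(2*z)))


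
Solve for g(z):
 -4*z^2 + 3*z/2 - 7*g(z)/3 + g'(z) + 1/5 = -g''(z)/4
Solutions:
 g(z) = C1*exp(-2*z*(1 + sqrt(30)/3)) + C2*exp(2*z*(-1 + sqrt(30)/3)) - 12*z^2/7 - 81*z/98 - 2181/3430


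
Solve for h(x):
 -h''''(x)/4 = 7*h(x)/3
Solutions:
 h(x) = (C1*sin(3^(3/4)*7^(1/4)*x/3) + C2*cos(3^(3/4)*7^(1/4)*x/3))*exp(-3^(3/4)*7^(1/4)*x/3) + (C3*sin(3^(3/4)*7^(1/4)*x/3) + C4*cos(3^(3/4)*7^(1/4)*x/3))*exp(3^(3/4)*7^(1/4)*x/3)


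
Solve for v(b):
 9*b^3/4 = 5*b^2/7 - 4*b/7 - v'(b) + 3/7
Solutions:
 v(b) = C1 - 9*b^4/16 + 5*b^3/21 - 2*b^2/7 + 3*b/7


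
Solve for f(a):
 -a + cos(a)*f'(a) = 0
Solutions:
 f(a) = C1 + Integral(a/cos(a), a)


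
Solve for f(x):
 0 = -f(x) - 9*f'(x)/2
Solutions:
 f(x) = C1*exp(-2*x/9)


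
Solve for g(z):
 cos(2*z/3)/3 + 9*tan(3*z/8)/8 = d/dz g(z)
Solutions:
 g(z) = C1 - 3*log(cos(3*z/8)) + sin(2*z/3)/2


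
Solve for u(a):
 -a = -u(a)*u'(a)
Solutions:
 u(a) = -sqrt(C1 + a^2)
 u(a) = sqrt(C1 + a^2)


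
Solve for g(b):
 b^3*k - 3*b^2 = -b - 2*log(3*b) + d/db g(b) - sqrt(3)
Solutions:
 g(b) = C1 + b^4*k/4 - b^3 + b^2/2 + 2*b*log(b) - 2*b + sqrt(3)*b + b*log(9)


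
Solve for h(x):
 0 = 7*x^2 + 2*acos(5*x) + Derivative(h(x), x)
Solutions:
 h(x) = C1 - 7*x^3/3 - 2*x*acos(5*x) + 2*sqrt(1 - 25*x^2)/5


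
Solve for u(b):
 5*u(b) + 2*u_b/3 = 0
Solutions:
 u(b) = C1*exp(-15*b/2)


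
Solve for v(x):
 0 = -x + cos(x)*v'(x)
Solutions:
 v(x) = C1 + Integral(x/cos(x), x)


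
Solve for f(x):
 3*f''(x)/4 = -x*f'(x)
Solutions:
 f(x) = C1 + C2*erf(sqrt(6)*x/3)


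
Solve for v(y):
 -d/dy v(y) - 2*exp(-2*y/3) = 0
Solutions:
 v(y) = C1 + 3*exp(-2*y/3)


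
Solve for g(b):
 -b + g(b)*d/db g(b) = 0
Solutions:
 g(b) = -sqrt(C1 + b^2)
 g(b) = sqrt(C1 + b^2)


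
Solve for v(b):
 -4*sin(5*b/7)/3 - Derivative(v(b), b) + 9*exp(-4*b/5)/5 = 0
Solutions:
 v(b) = C1 + 28*cos(5*b/7)/15 - 9*exp(-4*b/5)/4


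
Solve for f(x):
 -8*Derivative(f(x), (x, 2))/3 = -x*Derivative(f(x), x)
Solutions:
 f(x) = C1 + C2*erfi(sqrt(3)*x/4)


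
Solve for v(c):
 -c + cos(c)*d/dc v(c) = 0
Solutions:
 v(c) = C1 + Integral(c/cos(c), c)


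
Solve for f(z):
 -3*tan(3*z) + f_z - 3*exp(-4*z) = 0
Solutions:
 f(z) = C1 + log(tan(3*z)^2 + 1)/2 - 3*exp(-4*z)/4


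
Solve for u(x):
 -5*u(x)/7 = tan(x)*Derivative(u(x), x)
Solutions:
 u(x) = C1/sin(x)^(5/7)


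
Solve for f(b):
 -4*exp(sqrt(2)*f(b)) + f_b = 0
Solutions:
 f(b) = sqrt(2)*(2*log(-1/(C1 + 4*b)) - log(2))/4


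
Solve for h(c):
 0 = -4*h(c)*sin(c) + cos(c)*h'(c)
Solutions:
 h(c) = C1/cos(c)^4


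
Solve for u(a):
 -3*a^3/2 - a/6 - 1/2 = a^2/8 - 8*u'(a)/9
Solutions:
 u(a) = C1 + 27*a^4/64 + 3*a^3/64 + 3*a^2/32 + 9*a/16


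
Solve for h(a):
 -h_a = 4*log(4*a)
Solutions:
 h(a) = C1 - 4*a*log(a) - a*log(256) + 4*a


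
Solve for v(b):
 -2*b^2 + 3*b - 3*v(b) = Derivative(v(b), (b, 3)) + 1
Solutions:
 v(b) = C3*exp(-3^(1/3)*b) - 2*b^2/3 + b + (C1*sin(3^(5/6)*b/2) + C2*cos(3^(5/6)*b/2))*exp(3^(1/3)*b/2) - 1/3


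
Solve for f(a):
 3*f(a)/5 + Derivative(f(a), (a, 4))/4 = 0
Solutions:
 f(a) = (C1*sin(3^(1/4)*5^(3/4)*a/5) + C2*cos(3^(1/4)*5^(3/4)*a/5))*exp(-3^(1/4)*5^(3/4)*a/5) + (C3*sin(3^(1/4)*5^(3/4)*a/5) + C4*cos(3^(1/4)*5^(3/4)*a/5))*exp(3^(1/4)*5^(3/4)*a/5)


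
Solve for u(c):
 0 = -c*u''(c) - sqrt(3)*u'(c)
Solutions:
 u(c) = C1 + C2*c^(1 - sqrt(3))


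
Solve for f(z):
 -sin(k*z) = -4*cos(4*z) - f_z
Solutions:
 f(z) = C1 - sin(4*z) - cos(k*z)/k


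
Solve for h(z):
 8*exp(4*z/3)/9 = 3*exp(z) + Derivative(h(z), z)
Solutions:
 h(z) = C1 + 2*exp(4*z/3)/3 - 3*exp(z)


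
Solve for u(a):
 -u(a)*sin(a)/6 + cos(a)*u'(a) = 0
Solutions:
 u(a) = C1/cos(a)^(1/6)


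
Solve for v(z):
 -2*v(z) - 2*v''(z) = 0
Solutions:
 v(z) = C1*sin(z) + C2*cos(z)


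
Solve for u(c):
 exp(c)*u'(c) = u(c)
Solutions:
 u(c) = C1*exp(-exp(-c))


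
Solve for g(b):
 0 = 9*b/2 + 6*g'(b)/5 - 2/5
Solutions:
 g(b) = C1 - 15*b^2/8 + b/3


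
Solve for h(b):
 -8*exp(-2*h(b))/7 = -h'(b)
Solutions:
 h(b) = log(-sqrt(C1 + 112*b)) - log(7)
 h(b) = log(C1 + 112*b)/2 - log(7)


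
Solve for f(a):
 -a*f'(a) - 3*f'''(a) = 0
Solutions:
 f(a) = C1 + Integral(C2*airyai(-3^(2/3)*a/3) + C3*airybi(-3^(2/3)*a/3), a)


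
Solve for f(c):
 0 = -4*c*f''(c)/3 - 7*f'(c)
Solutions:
 f(c) = C1 + C2/c^(17/4)


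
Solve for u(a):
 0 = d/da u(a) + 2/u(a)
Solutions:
 u(a) = -sqrt(C1 - 4*a)
 u(a) = sqrt(C1 - 4*a)


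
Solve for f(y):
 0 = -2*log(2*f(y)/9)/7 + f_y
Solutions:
 -7*Integral(1/(log(_y) - 2*log(3) + log(2)), (_y, f(y)))/2 = C1 - y


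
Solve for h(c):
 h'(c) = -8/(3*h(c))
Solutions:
 h(c) = -sqrt(C1 - 48*c)/3
 h(c) = sqrt(C1 - 48*c)/3


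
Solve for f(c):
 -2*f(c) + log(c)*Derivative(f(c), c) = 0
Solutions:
 f(c) = C1*exp(2*li(c))


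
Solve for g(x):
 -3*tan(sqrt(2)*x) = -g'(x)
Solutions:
 g(x) = C1 - 3*sqrt(2)*log(cos(sqrt(2)*x))/2


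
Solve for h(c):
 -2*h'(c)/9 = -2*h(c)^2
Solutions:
 h(c) = -1/(C1 + 9*c)


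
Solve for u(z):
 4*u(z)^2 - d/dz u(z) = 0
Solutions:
 u(z) = -1/(C1 + 4*z)


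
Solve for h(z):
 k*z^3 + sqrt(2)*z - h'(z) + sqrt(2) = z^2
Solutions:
 h(z) = C1 + k*z^4/4 - z^3/3 + sqrt(2)*z^2/2 + sqrt(2)*z


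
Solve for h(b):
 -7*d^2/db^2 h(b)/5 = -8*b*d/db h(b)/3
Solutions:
 h(b) = C1 + C2*erfi(2*sqrt(105)*b/21)


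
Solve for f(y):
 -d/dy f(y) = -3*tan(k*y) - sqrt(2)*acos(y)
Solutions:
 f(y) = C1 + sqrt(2)*(y*acos(y) - sqrt(1 - y^2)) + 3*Piecewise((-log(cos(k*y))/k, Ne(k, 0)), (0, True))


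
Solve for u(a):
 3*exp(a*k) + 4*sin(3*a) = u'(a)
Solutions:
 u(a) = C1 - 4*cos(3*a)/3 + 3*exp(a*k)/k


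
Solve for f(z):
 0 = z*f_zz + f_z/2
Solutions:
 f(z) = C1 + C2*sqrt(z)


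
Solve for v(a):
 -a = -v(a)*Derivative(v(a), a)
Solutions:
 v(a) = -sqrt(C1 + a^2)
 v(a) = sqrt(C1 + a^2)


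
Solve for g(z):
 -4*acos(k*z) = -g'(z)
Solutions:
 g(z) = C1 + 4*Piecewise((z*acos(k*z) - sqrt(-k^2*z^2 + 1)/k, Ne(k, 0)), (pi*z/2, True))


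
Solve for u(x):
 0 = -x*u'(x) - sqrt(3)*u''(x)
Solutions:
 u(x) = C1 + C2*erf(sqrt(2)*3^(3/4)*x/6)


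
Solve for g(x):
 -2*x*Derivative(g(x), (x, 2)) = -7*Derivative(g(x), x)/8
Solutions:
 g(x) = C1 + C2*x^(23/16)


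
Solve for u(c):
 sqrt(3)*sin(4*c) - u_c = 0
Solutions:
 u(c) = C1 - sqrt(3)*cos(4*c)/4


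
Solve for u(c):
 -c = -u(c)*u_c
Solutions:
 u(c) = -sqrt(C1 + c^2)
 u(c) = sqrt(C1 + c^2)


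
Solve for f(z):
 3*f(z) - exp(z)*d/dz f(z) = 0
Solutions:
 f(z) = C1*exp(-3*exp(-z))


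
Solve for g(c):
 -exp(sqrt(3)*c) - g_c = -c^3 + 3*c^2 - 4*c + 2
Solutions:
 g(c) = C1 + c^4/4 - c^3 + 2*c^2 - 2*c - sqrt(3)*exp(sqrt(3)*c)/3


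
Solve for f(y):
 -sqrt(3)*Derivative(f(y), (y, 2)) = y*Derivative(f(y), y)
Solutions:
 f(y) = C1 + C2*erf(sqrt(2)*3^(3/4)*y/6)


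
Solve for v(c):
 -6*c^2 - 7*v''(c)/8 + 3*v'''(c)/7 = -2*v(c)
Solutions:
 v(c) = C1*exp(c*(343*7^(2/3)/(288*sqrt(136203) + 107609)^(1/3) + 98 + 7^(1/3)*(288*sqrt(136203) + 107609)^(1/3))/144)*sin(sqrt(3)*7^(1/3)*c*(-(288*sqrt(136203) + 107609)^(1/3) + 343*7^(1/3)/(288*sqrt(136203) + 107609)^(1/3))/144) + C2*exp(c*(343*7^(2/3)/(288*sqrt(136203) + 107609)^(1/3) + 98 + 7^(1/3)*(288*sqrt(136203) + 107609)^(1/3))/144)*cos(sqrt(3)*7^(1/3)*c*(-(288*sqrt(136203) + 107609)^(1/3) + 343*7^(1/3)/(288*sqrt(136203) + 107609)^(1/3))/144) + C3*exp(c*(-7^(1/3)*(288*sqrt(136203) + 107609)^(1/3) - 343*7^(2/3)/(288*sqrt(136203) + 107609)^(1/3) + 49)/72) + 3*c^2 + 21/8


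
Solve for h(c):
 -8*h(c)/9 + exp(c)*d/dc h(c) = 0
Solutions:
 h(c) = C1*exp(-8*exp(-c)/9)


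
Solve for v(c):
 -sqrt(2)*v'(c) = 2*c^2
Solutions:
 v(c) = C1 - sqrt(2)*c^3/3


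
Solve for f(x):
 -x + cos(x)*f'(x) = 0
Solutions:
 f(x) = C1 + Integral(x/cos(x), x)


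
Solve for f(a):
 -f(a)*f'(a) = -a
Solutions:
 f(a) = -sqrt(C1 + a^2)
 f(a) = sqrt(C1 + a^2)


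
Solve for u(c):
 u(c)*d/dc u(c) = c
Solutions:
 u(c) = -sqrt(C1 + c^2)
 u(c) = sqrt(C1 + c^2)


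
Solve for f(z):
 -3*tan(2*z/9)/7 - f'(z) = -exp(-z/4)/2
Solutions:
 f(z) = C1 - 27*log(tan(2*z/9)^2 + 1)/28 - 2*exp(-z/4)


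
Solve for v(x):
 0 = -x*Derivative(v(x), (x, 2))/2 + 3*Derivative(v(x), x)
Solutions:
 v(x) = C1 + C2*x^7


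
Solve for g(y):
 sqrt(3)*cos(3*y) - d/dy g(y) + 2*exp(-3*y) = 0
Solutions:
 g(y) = C1 + sqrt(3)*sin(3*y)/3 - 2*exp(-3*y)/3


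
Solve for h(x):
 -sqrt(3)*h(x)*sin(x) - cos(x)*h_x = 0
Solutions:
 h(x) = C1*cos(x)^(sqrt(3))


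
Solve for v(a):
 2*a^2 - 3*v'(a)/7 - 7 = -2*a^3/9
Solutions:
 v(a) = C1 + 7*a^4/54 + 14*a^3/9 - 49*a/3


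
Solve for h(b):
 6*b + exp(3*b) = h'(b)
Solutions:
 h(b) = C1 + 3*b^2 + exp(3*b)/3


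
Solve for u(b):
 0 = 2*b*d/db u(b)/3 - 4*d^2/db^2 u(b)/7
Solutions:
 u(b) = C1 + C2*erfi(sqrt(21)*b/6)


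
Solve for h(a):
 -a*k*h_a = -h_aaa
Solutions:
 h(a) = C1 + Integral(C2*airyai(a*k^(1/3)) + C3*airybi(a*k^(1/3)), a)


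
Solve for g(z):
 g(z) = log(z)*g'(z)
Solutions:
 g(z) = C1*exp(li(z))


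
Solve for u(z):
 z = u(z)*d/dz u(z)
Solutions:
 u(z) = -sqrt(C1 + z^2)
 u(z) = sqrt(C1 + z^2)


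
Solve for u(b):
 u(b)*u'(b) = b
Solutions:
 u(b) = -sqrt(C1 + b^2)
 u(b) = sqrt(C1 + b^2)


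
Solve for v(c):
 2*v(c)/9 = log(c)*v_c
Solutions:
 v(c) = C1*exp(2*li(c)/9)


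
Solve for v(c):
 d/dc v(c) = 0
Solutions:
 v(c) = C1


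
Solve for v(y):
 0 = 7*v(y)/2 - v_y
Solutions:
 v(y) = C1*exp(7*y/2)


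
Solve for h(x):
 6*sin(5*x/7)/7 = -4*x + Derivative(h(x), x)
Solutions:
 h(x) = C1 + 2*x^2 - 6*cos(5*x/7)/5


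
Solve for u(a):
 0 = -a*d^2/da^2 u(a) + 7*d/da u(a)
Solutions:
 u(a) = C1 + C2*a^8


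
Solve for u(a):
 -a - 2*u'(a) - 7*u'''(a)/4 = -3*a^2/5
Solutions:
 u(a) = C1 + C2*sin(2*sqrt(14)*a/7) + C3*cos(2*sqrt(14)*a/7) + a^3/10 - a^2/4 - 21*a/40


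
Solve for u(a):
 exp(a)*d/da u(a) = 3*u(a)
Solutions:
 u(a) = C1*exp(-3*exp(-a))


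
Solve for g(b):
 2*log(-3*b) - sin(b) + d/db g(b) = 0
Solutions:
 g(b) = C1 - 2*b*log(-b) - 2*b*log(3) + 2*b - cos(b)


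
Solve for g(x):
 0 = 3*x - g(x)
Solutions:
 g(x) = 3*x


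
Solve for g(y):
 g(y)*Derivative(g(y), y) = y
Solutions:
 g(y) = -sqrt(C1 + y^2)
 g(y) = sqrt(C1 + y^2)


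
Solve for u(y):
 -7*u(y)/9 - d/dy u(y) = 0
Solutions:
 u(y) = C1*exp(-7*y/9)


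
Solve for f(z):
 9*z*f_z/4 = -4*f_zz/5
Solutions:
 f(z) = C1 + C2*erf(3*sqrt(10)*z/8)


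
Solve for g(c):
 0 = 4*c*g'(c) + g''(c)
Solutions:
 g(c) = C1 + C2*erf(sqrt(2)*c)


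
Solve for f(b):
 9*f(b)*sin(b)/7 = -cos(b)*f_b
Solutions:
 f(b) = C1*cos(b)^(9/7)


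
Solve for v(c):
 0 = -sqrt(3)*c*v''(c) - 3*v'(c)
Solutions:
 v(c) = C1 + C2*c^(1 - sqrt(3))


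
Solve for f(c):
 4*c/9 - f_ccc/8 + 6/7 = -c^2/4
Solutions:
 f(c) = C1 + C2*c + C3*c^2 + c^5/30 + 4*c^4/27 + 8*c^3/7


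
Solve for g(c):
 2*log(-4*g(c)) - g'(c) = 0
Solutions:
 -Integral(1/(log(-_y) + 2*log(2)), (_y, g(c)))/2 = C1 - c


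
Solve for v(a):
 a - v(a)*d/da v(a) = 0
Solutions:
 v(a) = -sqrt(C1 + a^2)
 v(a) = sqrt(C1 + a^2)


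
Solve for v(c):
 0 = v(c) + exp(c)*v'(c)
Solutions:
 v(c) = C1*exp(exp(-c))


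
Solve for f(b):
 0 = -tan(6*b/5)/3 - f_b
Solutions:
 f(b) = C1 + 5*log(cos(6*b/5))/18


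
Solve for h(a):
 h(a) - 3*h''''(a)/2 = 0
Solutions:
 h(a) = C1*exp(-2^(1/4)*3^(3/4)*a/3) + C2*exp(2^(1/4)*3^(3/4)*a/3) + C3*sin(2^(1/4)*3^(3/4)*a/3) + C4*cos(2^(1/4)*3^(3/4)*a/3)


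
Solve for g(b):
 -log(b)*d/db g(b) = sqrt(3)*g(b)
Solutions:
 g(b) = C1*exp(-sqrt(3)*li(b))


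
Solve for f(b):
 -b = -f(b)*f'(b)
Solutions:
 f(b) = -sqrt(C1 + b^2)
 f(b) = sqrt(C1 + b^2)


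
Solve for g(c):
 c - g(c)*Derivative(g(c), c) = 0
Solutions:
 g(c) = -sqrt(C1 + c^2)
 g(c) = sqrt(C1 + c^2)


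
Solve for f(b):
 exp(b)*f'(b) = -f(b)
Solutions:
 f(b) = C1*exp(exp(-b))


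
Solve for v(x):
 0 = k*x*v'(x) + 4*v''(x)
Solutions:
 v(x) = Piecewise((-sqrt(2)*sqrt(pi)*C1*erf(sqrt(2)*sqrt(k)*x/4)/sqrt(k) - C2, (k > 0) | (k < 0)), (-C1*x - C2, True))


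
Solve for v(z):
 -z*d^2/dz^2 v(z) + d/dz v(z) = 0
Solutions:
 v(z) = C1 + C2*z^2


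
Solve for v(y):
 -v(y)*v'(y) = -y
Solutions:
 v(y) = -sqrt(C1 + y^2)
 v(y) = sqrt(C1 + y^2)


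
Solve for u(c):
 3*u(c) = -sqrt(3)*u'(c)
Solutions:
 u(c) = C1*exp(-sqrt(3)*c)


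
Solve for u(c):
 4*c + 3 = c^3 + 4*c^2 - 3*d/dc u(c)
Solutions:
 u(c) = C1 + c^4/12 + 4*c^3/9 - 2*c^2/3 - c


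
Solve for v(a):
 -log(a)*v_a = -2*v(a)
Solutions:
 v(a) = C1*exp(2*li(a))


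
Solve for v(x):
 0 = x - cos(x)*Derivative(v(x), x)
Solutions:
 v(x) = C1 + Integral(x/cos(x), x)


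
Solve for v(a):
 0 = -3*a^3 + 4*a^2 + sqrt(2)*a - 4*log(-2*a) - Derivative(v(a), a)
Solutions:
 v(a) = C1 - 3*a^4/4 + 4*a^3/3 + sqrt(2)*a^2/2 - 4*a*log(-a) + 4*a*(1 - log(2))


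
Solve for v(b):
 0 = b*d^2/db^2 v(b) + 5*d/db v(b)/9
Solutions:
 v(b) = C1 + C2*b^(4/9)


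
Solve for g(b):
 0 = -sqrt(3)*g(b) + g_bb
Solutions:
 g(b) = C1*exp(-3^(1/4)*b) + C2*exp(3^(1/4)*b)


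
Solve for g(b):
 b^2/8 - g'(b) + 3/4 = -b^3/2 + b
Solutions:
 g(b) = C1 + b^4/8 + b^3/24 - b^2/2 + 3*b/4


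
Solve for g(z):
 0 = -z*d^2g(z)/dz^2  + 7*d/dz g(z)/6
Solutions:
 g(z) = C1 + C2*z^(13/6)


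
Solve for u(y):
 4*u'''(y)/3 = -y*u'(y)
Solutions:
 u(y) = C1 + Integral(C2*airyai(-6^(1/3)*y/2) + C3*airybi(-6^(1/3)*y/2), y)


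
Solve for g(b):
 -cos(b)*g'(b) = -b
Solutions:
 g(b) = C1 + Integral(b/cos(b), b)


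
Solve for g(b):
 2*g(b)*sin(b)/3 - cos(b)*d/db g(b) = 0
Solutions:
 g(b) = C1/cos(b)^(2/3)


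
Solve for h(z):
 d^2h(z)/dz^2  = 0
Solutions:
 h(z) = C1 + C2*z


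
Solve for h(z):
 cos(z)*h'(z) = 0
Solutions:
 h(z) = C1


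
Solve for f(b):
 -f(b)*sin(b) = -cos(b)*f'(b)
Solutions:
 f(b) = C1/cos(b)


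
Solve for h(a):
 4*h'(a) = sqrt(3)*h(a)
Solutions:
 h(a) = C1*exp(sqrt(3)*a/4)


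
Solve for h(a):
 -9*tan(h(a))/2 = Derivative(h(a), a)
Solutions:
 h(a) = pi - asin(C1*exp(-9*a/2))
 h(a) = asin(C1*exp(-9*a/2))


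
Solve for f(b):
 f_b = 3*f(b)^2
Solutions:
 f(b) = -1/(C1 + 3*b)


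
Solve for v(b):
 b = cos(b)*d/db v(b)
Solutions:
 v(b) = C1 + Integral(b/cos(b), b)


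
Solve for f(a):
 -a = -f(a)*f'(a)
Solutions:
 f(a) = -sqrt(C1 + a^2)
 f(a) = sqrt(C1 + a^2)


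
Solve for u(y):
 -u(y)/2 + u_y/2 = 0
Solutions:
 u(y) = C1*exp(y)


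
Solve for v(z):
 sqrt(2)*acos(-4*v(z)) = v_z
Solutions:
 Integral(1/acos(-4*_y), (_y, v(z))) = C1 + sqrt(2)*z


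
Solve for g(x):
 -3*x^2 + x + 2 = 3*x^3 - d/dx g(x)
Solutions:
 g(x) = C1 + 3*x^4/4 + x^3 - x^2/2 - 2*x


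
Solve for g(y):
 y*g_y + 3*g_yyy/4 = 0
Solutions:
 g(y) = C1 + Integral(C2*airyai(-6^(2/3)*y/3) + C3*airybi(-6^(2/3)*y/3), y)


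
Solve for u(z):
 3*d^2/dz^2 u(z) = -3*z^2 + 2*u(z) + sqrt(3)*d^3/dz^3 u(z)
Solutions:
 u(z) = C1*exp(z*(3^(2/3)/(3 + 2*sqrt(3))^(1/3) + 3^(1/3)*(3 + 2*sqrt(3))^(1/3) + 2*sqrt(3))/6)*sin(3^(1/6)*z*(-3^(2/3)*(3 + 2*sqrt(3))^(1/3) + 3/(3 + 2*sqrt(3))^(1/3))/6) + C2*exp(z*(3^(2/3)/(3 + 2*sqrt(3))^(1/3) + 3^(1/3)*(3 + 2*sqrt(3))^(1/3) + 2*sqrt(3))/6)*cos(3^(1/6)*z*(-3^(2/3)*(3 + 2*sqrt(3))^(1/3) + 3/(3 + 2*sqrt(3))^(1/3))/6) + C3*exp(z*(-3^(1/3)*(3 + 2*sqrt(3))^(1/3) - 3^(2/3)/(3 + 2*sqrt(3))^(1/3) + sqrt(3))/3) + 3*z^2/2 + 9/2


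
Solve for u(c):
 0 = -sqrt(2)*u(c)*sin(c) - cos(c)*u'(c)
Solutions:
 u(c) = C1*cos(c)^(sqrt(2))


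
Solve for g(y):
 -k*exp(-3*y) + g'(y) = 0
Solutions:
 g(y) = C1 - k*exp(-3*y)/3


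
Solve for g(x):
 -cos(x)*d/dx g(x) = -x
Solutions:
 g(x) = C1 + Integral(x/cos(x), x)


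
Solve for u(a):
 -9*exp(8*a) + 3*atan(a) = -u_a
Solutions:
 u(a) = C1 - 3*a*atan(a) + 9*exp(8*a)/8 + 3*log(a^2 + 1)/2


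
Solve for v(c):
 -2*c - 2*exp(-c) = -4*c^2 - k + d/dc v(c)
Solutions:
 v(c) = C1 + 4*c^3/3 - c^2 + c*k + 2*exp(-c)


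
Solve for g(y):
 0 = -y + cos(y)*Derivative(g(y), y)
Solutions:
 g(y) = C1 + Integral(y/cos(y), y)


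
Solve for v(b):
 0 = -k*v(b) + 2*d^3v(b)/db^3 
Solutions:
 v(b) = C1*exp(2^(2/3)*b*k^(1/3)/2) + C2*exp(2^(2/3)*b*k^(1/3)*(-1 + sqrt(3)*I)/4) + C3*exp(-2^(2/3)*b*k^(1/3)*(1 + sqrt(3)*I)/4)


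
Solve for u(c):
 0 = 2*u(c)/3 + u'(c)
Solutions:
 u(c) = C1*exp(-2*c/3)


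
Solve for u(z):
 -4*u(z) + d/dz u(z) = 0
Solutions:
 u(z) = C1*exp(4*z)


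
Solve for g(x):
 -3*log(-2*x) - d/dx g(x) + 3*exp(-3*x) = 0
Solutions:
 g(x) = C1 - 3*x*log(-x) + 3*x*(1 - log(2)) - exp(-3*x)


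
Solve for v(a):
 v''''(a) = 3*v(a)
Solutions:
 v(a) = C1*exp(-3^(1/4)*a) + C2*exp(3^(1/4)*a) + C3*sin(3^(1/4)*a) + C4*cos(3^(1/4)*a)


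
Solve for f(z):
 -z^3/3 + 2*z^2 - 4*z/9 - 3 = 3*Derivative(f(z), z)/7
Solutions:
 f(z) = C1 - 7*z^4/36 + 14*z^3/9 - 14*z^2/27 - 7*z


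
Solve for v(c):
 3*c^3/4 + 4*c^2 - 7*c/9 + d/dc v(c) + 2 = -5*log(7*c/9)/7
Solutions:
 v(c) = C1 - 3*c^4/16 - 4*c^3/3 + 7*c^2/18 - 5*c*log(c)/7 - 5*c*log(7)/7 - 9*c/7 + 10*c*log(3)/7


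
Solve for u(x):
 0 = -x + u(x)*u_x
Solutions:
 u(x) = -sqrt(C1 + x^2)
 u(x) = sqrt(C1 + x^2)


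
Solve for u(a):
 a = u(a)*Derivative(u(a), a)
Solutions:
 u(a) = -sqrt(C1 + a^2)
 u(a) = sqrt(C1 + a^2)


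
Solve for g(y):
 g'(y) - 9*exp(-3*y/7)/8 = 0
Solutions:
 g(y) = C1 - 21*exp(-3*y/7)/8


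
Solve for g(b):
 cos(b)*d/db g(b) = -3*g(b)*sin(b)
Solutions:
 g(b) = C1*cos(b)^3


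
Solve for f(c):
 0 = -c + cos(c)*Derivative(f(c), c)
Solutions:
 f(c) = C1 + Integral(c/cos(c), c)


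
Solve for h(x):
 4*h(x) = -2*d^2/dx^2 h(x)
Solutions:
 h(x) = C1*sin(sqrt(2)*x) + C2*cos(sqrt(2)*x)


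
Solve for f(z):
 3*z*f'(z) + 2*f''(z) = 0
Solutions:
 f(z) = C1 + C2*erf(sqrt(3)*z/2)


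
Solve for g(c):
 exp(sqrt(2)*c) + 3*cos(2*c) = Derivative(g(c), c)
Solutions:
 g(c) = C1 + sqrt(2)*exp(sqrt(2)*c)/2 + 3*sin(2*c)/2


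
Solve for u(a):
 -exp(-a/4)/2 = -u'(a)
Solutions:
 u(a) = C1 - 2*exp(-a/4)


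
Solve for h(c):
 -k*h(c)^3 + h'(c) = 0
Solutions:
 h(c) = -sqrt(2)*sqrt(-1/(C1 + c*k))/2
 h(c) = sqrt(2)*sqrt(-1/(C1 + c*k))/2


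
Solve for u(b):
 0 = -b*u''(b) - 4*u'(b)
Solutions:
 u(b) = C1 + C2/b^3


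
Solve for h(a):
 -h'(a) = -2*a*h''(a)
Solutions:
 h(a) = C1 + C2*a^(3/2)


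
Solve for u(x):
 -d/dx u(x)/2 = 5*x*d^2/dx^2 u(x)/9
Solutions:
 u(x) = C1 + C2*x^(1/10)


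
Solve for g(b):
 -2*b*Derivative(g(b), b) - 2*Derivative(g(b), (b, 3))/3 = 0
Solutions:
 g(b) = C1 + Integral(C2*airyai(-3^(1/3)*b) + C3*airybi(-3^(1/3)*b), b)


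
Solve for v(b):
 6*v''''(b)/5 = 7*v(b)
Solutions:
 v(b) = C1*exp(-35^(1/4)*6^(3/4)*b/6) + C2*exp(35^(1/4)*6^(3/4)*b/6) + C3*sin(35^(1/4)*6^(3/4)*b/6) + C4*cos(35^(1/4)*6^(3/4)*b/6)


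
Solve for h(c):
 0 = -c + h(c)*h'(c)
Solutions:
 h(c) = -sqrt(C1 + c^2)
 h(c) = sqrt(C1 + c^2)


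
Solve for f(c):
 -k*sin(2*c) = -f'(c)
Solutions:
 f(c) = C1 - k*cos(2*c)/2


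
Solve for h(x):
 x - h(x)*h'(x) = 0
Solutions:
 h(x) = -sqrt(C1 + x^2)
 h(x) = sqrt(C1 + x^2)


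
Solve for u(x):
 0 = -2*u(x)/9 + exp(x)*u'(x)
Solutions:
 u(x) = C1*exp(-2*exp(-x)/9)


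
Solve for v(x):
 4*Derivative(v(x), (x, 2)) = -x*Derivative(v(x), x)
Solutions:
 v(x) = C1 + C2*erf(sqrt(2)*x/4)


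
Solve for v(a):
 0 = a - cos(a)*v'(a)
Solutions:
 v(a) = C1 + Integral(a/cos(a), a)


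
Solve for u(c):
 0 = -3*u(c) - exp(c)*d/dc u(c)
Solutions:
 u(c) = C1*exp(3*exp(-c))


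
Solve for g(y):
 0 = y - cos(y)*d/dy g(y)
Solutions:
 g(y) = C1 + Integral(y/cos(y), y)


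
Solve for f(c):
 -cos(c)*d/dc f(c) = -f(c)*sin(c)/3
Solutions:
 f(c) = C1/cos(c)^(1/3)


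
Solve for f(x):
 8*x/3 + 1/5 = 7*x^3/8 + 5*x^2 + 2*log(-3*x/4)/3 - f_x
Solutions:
 f(x) = C1 + 7*x^4/32 + 5*x^3/3 - 4*x^2/3 + 2*x*log(-x)/3 + x*(-2*log(2) - 13/15 + 2*log(6)/3)


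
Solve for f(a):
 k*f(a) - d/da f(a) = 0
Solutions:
 f(a) = C1*exp(a*k)


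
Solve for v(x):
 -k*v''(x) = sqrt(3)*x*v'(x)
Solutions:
 v(x) = C1 + C2*sqrt(k)*erf(sqrt(2)*3^(1/4)*x*sqrt(1/k)/2)


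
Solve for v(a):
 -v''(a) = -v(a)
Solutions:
 v(a) = C1*exp(-a) + C2*exp(a)


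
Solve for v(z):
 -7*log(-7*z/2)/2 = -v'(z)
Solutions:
 v(z) = C1 + 7*z*log(-z)/2 + 7*z*(-1 - log(2) + log(7))/2


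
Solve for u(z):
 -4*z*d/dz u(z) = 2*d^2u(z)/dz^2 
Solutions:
 u(z) = C1 + C2*erf(z)


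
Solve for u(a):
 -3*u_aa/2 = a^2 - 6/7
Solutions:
 u(a) = C1 + C2*a - a^4/18 + 2*a^2/7


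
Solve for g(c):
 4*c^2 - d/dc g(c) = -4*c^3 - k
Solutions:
 g(c) = C1 + c^4 + 4*c^3/3 + c*k


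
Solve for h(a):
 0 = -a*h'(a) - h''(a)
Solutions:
 h(a) = C1 + C2*erf(sqrt(2)*a/2)


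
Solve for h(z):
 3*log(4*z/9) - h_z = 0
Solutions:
 h(z) = C1 + 3*z*log(z) - 3*z + z*log(64/729)


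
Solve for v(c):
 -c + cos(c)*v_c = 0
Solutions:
 v(c) = C1 + Integral(c/cos(c), c)


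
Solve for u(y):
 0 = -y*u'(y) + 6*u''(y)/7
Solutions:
 u(y) = C1 + C2*erfi(sqrt(21)*y/6)


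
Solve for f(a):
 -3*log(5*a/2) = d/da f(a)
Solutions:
 f(a) = C1 - 3*a*log(a) + a*log(8/125) + 3*a


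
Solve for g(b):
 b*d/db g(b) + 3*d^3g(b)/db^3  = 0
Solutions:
 g(b) = C1 + Integral(C2*airyai(-3^(2/3)*b/3) + C3*airybi(-3^(2/3)*b/3), b)


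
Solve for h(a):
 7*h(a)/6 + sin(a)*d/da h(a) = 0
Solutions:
 h(a) = C1*(cos(a) + 1)^(7/12)/(cos(a) - 1)^(7/12)


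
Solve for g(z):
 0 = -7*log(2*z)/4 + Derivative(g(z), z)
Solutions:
 g(z) = C1 + 7*z*log(z)/4 - 7*z/4 + 7*z*log(2)/4


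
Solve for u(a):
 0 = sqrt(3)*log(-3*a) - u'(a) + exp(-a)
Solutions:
 u(a) = C1 + sqrt(3)*a*log(-a) + sqrt(3)*a*(-1 + log(3)) - exp(-a)


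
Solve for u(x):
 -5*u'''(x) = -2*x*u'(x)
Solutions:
 u(x) = C1 + Integral(C2*airyai(2^(1/3)*5^(2/3)*x/5) + C3*airybi(2^(1/3)*5^(2/3)*x/5), x)


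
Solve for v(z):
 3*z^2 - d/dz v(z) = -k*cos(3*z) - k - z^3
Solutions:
 v(z) = C1 + k*z + k*sin(3*z)/3 + z^4/4 + z^3


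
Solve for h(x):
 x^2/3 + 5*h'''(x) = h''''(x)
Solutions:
 h(x) = C1 + C2*x + C3*x^2 + C4*exp(5*x) - x^5/900 - x^4/900 - x^3/1125


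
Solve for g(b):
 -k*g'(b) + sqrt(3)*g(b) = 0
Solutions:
 g(b) = C1*exp(sqrt(3)*b/k)


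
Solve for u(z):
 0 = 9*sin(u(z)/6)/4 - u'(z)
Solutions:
 -9*z/4 + 3*log(cos(u(z)/6) - 1) - 3*log(cos(u(z)/6) + 1) = C1


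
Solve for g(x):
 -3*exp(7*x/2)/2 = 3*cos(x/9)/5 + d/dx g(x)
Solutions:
 g(x) = C1 - 3*exp(7*x/2)/7 - 27*sin(x/9)/5


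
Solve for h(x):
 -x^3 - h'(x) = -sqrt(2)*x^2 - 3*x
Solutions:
 h(x) = C1 - x^4/4 + sqrt(2)*x^3/3 + 3*x^2/2


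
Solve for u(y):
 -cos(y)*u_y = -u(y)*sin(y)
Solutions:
 u(y) = C1/cos(y)


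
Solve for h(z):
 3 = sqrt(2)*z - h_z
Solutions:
 h(z) = C1 + sqrt(2)*z^2/2 - 3*z


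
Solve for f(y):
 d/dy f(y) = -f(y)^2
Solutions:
 f(y) = 1/(C1 + y)


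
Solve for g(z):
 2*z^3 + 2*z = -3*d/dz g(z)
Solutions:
 g(z) = C1 - z^4/6 - z^2/3


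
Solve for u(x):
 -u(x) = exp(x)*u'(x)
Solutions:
 u(x) = C1*exp(exp(-x))


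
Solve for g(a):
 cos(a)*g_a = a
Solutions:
 g(a) = C1 + Integral(a/cos(a), a)


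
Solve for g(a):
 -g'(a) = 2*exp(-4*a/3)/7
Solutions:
 g(a) = C1 + 3*exp(-4*a/3)/14


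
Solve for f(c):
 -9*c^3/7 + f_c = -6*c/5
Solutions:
 f(c) = C1 + 9*c^4/28 - 3*c^2/5


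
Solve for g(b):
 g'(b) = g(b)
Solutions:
 g(b) = C1*exp(b)


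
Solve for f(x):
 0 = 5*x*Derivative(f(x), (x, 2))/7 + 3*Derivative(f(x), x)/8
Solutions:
 f(x) = C1 + C2*x^(19/40)


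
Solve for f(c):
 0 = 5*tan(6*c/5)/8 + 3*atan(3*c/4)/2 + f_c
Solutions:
 f(c) = C1 - 3*c*atan(3*c/4)/2 + log(9*c^2 + 16) + 25*log(cos(6*c/5))/48


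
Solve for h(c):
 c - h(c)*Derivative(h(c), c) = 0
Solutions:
 h(c) = -sqrt(C1 + c^2)
 h(c) = sqrt(C1 + c^2)


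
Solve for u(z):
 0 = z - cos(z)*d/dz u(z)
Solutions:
 u(z) = C1 + Integral(z/cos(z), z)


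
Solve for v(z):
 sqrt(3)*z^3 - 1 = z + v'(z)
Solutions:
 v(z) = C1 + sqrt(3)*z^4/4 - z^2/2 - z


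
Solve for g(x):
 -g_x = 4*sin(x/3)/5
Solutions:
 g(x) = C1 + 12*cos(x/3)/5


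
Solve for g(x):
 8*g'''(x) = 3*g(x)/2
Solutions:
 g(x) = C3*exp(2^(2/3)*3^(1/3)*x/4) + (C1*sin(2^(2/3)*3^(5/6)*x/8) + C2*cos(2^(2/3)*3^(5/6)*x/8))*exp(-2^(2/3)*3^(1/3)*x/8)


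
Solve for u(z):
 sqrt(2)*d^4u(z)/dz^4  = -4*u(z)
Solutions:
 u(z) = (C1*sin(2^(7/8)*z/2) + C2*cos(2^(7/8)*z/2))*exp(-2^(7/8)*z/2) + (C3*sin(2^(7/8)*z/2) + C4*cos(2^(7/8)*z/2))*exp(2^(7/8)*z/2)


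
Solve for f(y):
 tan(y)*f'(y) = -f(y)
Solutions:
 f(y) = C1/sin(y)


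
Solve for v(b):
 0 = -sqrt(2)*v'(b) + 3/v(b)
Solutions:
 v(b) = -sqrt(C1 + 3*sqrt(2)*b)
 v(b) = sqrt(C1 + 3*sqrt(2)*b)


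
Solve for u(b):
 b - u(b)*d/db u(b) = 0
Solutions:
 u(b) = -sqrt(C1 + b^2)
 u(b) = sqrt(C1 + b^2)
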